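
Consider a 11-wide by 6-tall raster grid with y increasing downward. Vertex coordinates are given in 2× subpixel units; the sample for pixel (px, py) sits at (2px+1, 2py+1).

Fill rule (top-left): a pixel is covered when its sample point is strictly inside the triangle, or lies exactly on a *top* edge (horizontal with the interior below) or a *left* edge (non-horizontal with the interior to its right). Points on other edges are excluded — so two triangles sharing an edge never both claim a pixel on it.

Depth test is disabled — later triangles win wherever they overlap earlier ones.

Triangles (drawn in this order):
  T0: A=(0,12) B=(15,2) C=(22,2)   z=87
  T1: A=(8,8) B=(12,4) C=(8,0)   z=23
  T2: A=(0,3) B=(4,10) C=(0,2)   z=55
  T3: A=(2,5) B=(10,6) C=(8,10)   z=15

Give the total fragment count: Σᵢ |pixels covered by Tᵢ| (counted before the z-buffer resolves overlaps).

T0:
  2·area = 70
  edge (0, 12)→(15, 2): d=(15,-10) top-left  bias=+0
  edge (15, 2)→(22, 2): d=(7,0) top-left  bias=+0
  edge (22, 2)→(0, 12): d=(-22,10) right/bottom  bias=-1
    (7,1)@(15, 3): e=[15,7,48] → X
    (8,1)@(17, 3): e=[35,7,28] → X
    (9,1)@(19, 3): e=[55,7,8] → X
    (10,1)@(21, 3): e=[75,7,-12] → .
    (5,2)@(11, 5): e=[5,21,44] → X
    (6,2)@(13, 5): e=[25,21,24] → X
    (8,2)@(17, 5): e=[65,21,-16] → .
    (9,2)@(19, 5): e=[85,21,-36] → .
    (4,3)@(9, 7): e=[15,35,20] → X
    (5,3)@(11, 7): e=[35,35,0] → .  [on edge]
    (6,3)@(13, 7): e=[55,35,-20] → .
    (7,3)@(15, 7): e=[75,35,-40] → .
  covered (8 px):
    . . . . . . . . . . .
    . . . . . . . X X X .
    . . . . . X X X . . .
    . . . . X . . . . . .
    . . X . . . . . . . .
    . . . . . . . . . . .
T1:
  2·area = 32  (B↔C swapped to make it positive)
  edge (8, 8)→(8, 0): d=(0,-8) top-left  bias=+0
  edge (8, 0)→(12, 4): d=(4,4) right/bottom  bias=-1
  edge (12, 4)→(8, 8): d=(-4,4) right/bottom  bias=-1
    (4,0)@(9, 1): e=[8,0,24] → .  [on edge]
    (7,0)@(15, 1): e=[56,-24,0] → .  [on edge]
    (4,1)@(9, 3): e=[8,8,16] → X
    (5,1)@(11, 3): e=[24,0,8] → .  [on edge]
    (6,1)@(13, 3): e=[40,-8,0] → .  [on edge]
    (4,2)@(9, 5): e=[8,16,8] → X
    (5,2)@(11, 5): e=[24,8,0] → .  [on edge]
    (6,2)@(13, 5): e=[40,0,-8] → .  [on edge]
    (4,3)@(9, 7): e=[8,24,0] → .  [on edge]
    (7,3)@(15, 7): e=[56,0,-24] → .  [on edge]
    (3,4)@(7, 9): e=[-8,40,0] → .  [on edge]
    (8,4)@(17, 9): e=[72,0,-40] → .  [on edge]
    (2,5)@(5, 11): e=[-24,56,0] → .  [on edge]
    (9,5)@(19, 11): e=[88,0,-56] → .  [on edge]
  covered (2 px):
    . . . . . . . . . . .
    . . . . X . . . . . .
    . . . . X . . . . . .
    . . . . . . . . . . .
    . . . . . . . . . . .
    . . . . . . . . . . .
T2:
  2·area = 4  (B↔C swapped to make it positive)
  edge (0, 3)→(0, 2): d=(0,-1) top-left  bias=+0
  edge (0, 2)→(4, 10): d=(4,8) right/bottom  bias=-1
  edge (4, 10)→(0, 3): d=(-4,-7) top-left  bias=+0
  covered (0 px):
    . . . . . . . . . . .
    . . . . . . . . . . .
    . . . . . . . . . . .
    . . . . . . . . . . .
    . . . . . . . . . . .
    . . . . . . . . . . .
T3:
  2·area = 34
  edge (2, 5)→(10, 6): d=(8,1) right/bottom  bias=-1
  edge (10, 6)→(8, 10): d=(-2,4) right/bottom  bias=-1
  edge (8, 10)→(2, 5): d=(-6,-5) top-left  bias=+0
    (2,3)@(5, 7): e=[13,18,3] → X
    (3,3)@(7, 7): e=[11,10,13] → X
    (4,3)@(9, 7): e=[9,2,23] → X
    (5,3)@(11, 7): e=[7,-6,33] → .
    (2,4)@(5, 9): e=[29,14,-9] → .
    (3,4)@(7, 9): e=[27,6,1] → X
    (4,4)@(9, 9): e=[25,-2,11] → .
    (3,5)@(7, 11): e=[43,2,-11] → .
  covered (4 px):
    . . . . . . . . . . .
    . . . . . . . . . . .
    . . . . . . . . . . .
    . . X X X . . . . . .
    . . . X . . . . . . .
    . . . . . . . . . . .

Result: 14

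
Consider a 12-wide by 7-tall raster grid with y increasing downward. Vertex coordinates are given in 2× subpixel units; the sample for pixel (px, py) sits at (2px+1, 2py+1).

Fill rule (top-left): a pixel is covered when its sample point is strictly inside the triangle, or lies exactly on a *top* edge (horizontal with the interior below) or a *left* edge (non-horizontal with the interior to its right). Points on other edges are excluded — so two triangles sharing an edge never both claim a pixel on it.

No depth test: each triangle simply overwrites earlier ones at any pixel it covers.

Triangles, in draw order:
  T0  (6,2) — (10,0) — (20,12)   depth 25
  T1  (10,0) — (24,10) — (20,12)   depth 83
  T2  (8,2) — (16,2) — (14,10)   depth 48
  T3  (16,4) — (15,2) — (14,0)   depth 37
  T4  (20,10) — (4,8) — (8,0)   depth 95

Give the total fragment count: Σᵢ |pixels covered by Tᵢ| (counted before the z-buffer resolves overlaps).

T0:
  2·area = 68
  edge (6, 2)→(10, 0): d=(4,-2) top-left  bias=+0
  edge (10, 0)→(20, 12): d=(10,12) right/bottom  bias=-1
  edge (20, 12)→(6, 2): d=(-14,-10) top-left  bias=+0
    (4,0)@(9, 1): e=[2,22,44] → #
    (5,0)@(11, 1): e=[6,-2,64] → ·
    (4,1)@(9, 3): e=[10,42,16] → #
    (5,1)@(11, 3): e=[14,18,36] → #
    (6,1)@(13, 3): e=[18,-6,56] → ·
    (4,2)@(9, 5): e=[18,62,-12] → ·
    (5,2)@(11, 5): e=[22,38,8] → #
    (6,2)@(13, 5): e=[26,14,28] → #
    (7,2)@(15, 5): e=[30,-10,48] → ·
    (5,3)@(11, 7): e=[30,58,-20] → ·
    (6,3)@(13, 7): e=[34,34,0] → #  [on edge]
    (7,3)@(15, 7): e=[38,10,20] → #
  covered (9 px):
    · · · · # · · · · · · ·
    · · · · # # · · · · · ·
    · · · · · # # · · · · ·
    · · · · · · # # · · · ·
    · · · · · · · · # · · ·
    · · · · · · · · · # · ·
    · · · · · · · · · · · ·
T1:
  2·area = 68
  edge (10, 0)→(24, 10): d=(14,10) right/bottom  bias=-1
  edge (24, 10)→(20, 12): d=(-4,2) right/bottom  bias=-1
  edge (20, 12)→(10, 0): d=(-10,-12) top-left  bias=+0
    (5,0)@(11, 1): e=[4,62,2] → #
    (6,0)@(13, 1): e=[-16,58,26] → ·
    (5,1)@(11, 3): e=[32,54,-18] → ·
    (6,1)@(13, 3): e=[12,50,6] → #
    (7,1)@(15, 3): e=[-8,46,30] → ·
    (6,2)@(13, 5): e=[40,42,-14] → ·
    (7,2)@(15, 5): e=[20,38,10] → #
    (8,2)@(17, 5): e=[0,34,34] → ·  [on edge]
    (7,3)@(15, 7): e=[48,30,-10] → ·
    (8,3)@(17, 7): e=[28,26,14] → #
    (9,3)@(19, 7): e=[8,22,38] → #
    (10,3)@(21, 7): e=[-12,18,62] → ·
  covered (8 px):
    · · · · · # · · · · · ·
    · · · · · · # · · · · ·
    · · · · · · · # · · · ·
    · · · · · · · · # # · ·
    · · · · · · · · · # # ·
    · · · · · · · · · · # ·
    · · · · · · · · · · · ·
T2:
  2·area = 64
  edge (8, 2)→(16, 2): d=(8,0) top-left  bias=+0
  edge (16, 2)→(14, 10): d=(-2,8) right/bottom  bias=-1
  edge (14, 10)→(8, 2): d=(-6,-8) top-left  bias=+0
    (4,1)@(9, 3): e=[8,54,2] → #
    (5,1)@(11, 3): e=[8,38,18] → #
    (6,1)@(13, 3): e=[8,22,34] → #
    (7,1)@(15, 3): e=[8,6,50] → #
    (8,1)@(17, 3): e=[8,-10,66] → ·
    (4,2)@(9, 5): e=[24,50,-10] → ·
    (5,2)@(11, 5): e=[24,34,6] → #
    (8,2)@(17, 5): e=[24,-14,54] → ·
    (5,3)@(11, 7): e=[40,30,-6] → ·
    (6,3)@(13, 7): e=[40,14,10] → #
    (7,3)@(15, 7): e=[40,-2,26] → ·
    (6,4)@(13, 9): e=[56,10,-2] → ·
  covered (8 px):
    · · · · · · · · · · · ·
    · · · · # # # # · · · ·
    · · · · · # # # · · · ·
    · · · · · · # · · · · ·
    · · · · · · · · · · · ·
    · · · · · · · · · · · ·
    · · · · · · · · · · · ·
T3:
  degenerate (2·area = 0) — covers nothing
T4:
  2·area = 136
  edge (20, 10)→(4, 8): d=(-16,-2) top-left  bias=+0
  edge (4, 8)→(8, 0): d=(4,-8) top-left  bias=+0
  edge (8, 0)→(20, 10): d=(12,10) right/bottom  bias=-1
    (4,0)@(9, 1): e=[122,12,2] → #
    (5,0)@(11, 1): e=[126,28,-18] → ·
    (3,1)@(7, 3): e=[86,4,46] → #
    (5,1)@(11, 3): e=[94,36,6] → #
    (6,1)@(13, 3): e=[98,52,-14] → ·
    (3,2)@(7, 5): e=[54,12,70] → #
    (6,2)@(13, 5): e=[66,60,10] → #
    (7,2)@(15, 5): e=[70,76,-10] → ·
    (2,3)@(5, 7): e=[18,4,114] → #
    (7,3)@(15, 7): e=[38,84,14] → #
    (8,3)@(17, 7): e=[42,100,-6] → ·
    (2,4)@(5, 9): e=[-14,12,138] → ·
  covered (17 px):
    · · · · # · · · · · · ·
    · · · # # # · · · · · ·
    · · · # # # # · · · · ·
    · · # # # # # # · · · ·
    · · · · · · # # # · · ·
    · · · · · · · · · · · ·
    · · · · · · · · · · · ·

Result: 42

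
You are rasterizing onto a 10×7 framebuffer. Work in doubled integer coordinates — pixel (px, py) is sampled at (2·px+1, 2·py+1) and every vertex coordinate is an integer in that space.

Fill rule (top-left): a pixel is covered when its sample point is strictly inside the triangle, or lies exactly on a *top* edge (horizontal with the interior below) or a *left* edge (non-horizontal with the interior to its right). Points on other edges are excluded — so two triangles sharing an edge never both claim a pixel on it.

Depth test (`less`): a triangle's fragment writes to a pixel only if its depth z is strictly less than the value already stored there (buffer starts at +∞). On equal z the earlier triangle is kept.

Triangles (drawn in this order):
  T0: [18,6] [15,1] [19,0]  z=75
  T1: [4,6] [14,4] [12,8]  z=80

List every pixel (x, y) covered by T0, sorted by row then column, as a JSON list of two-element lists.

T0:
  2·area = 23
  edge (18, 6)→(15, 1): d=(-3,-5) top-left  bias=+0
  edge (15, 1)→(19, 0): d=(4,-1) top-left  bias=+0
  edge (19, 0)→(18, 6): d=(-1,6) right/bottom  bias=-1
    (7,0)@(15, 1): e=[0,0,23] → █  [on edge]
    (8,0)@(17, 1): e=[10,2,11] → █
    (9,0)@(19, 1): e=[20,4,-1] → ·
    (3,1)@(7, 3): e=[-46,0,69] → ·  [on edge]
    (7,1)@(15, 3): e=[-6,8,21] → ·
    (8,1)@(17, 3): e=[4,10,9] → █
    (9,1)@(19, 3): e=[14,12,-3] → ·
    (8,2)@(17, 5): e=[-2,18,7] → ·
  covered (3 px):
    · · · · · · · █ █ ·
    · · · · · · · · █ ·
    · · · · · · · · · ·
    · · · · · · · · · ·
    · · · · · · · · · ·
    · · · · · · · · · ·
    · · · · · · · · · ·
T1:
  2·area = 36
  edge (4, 6)→(14, 4): d=(10,-2) top-left  bias=+0
  edge (14, 4)→(12, 8): d=(-2,4) right/bottom  bias=-1
  edge (12, 8)→(4, 6): d=(-8,-2) top-left  bias=+0
    (9,1)@(19, 3): e=[0,-18,54] → ·  [on edge]
    (4,2)@(9, 5): e=[0,18,18] → █  [on edge]
    (5,2)@(11, 5): e=[4,10,22] → █
    (6,2)@(13, 5): e=[8,2,26] → █
    (7,2)@(15, 5): e=[12,-6,30] → ·
    (4,3)@(9, 7): e=[20,14,2] → █
    (6,3)@(13, 7): e=[28,-2,10] → ·
    (4,4)@(9, 9): e=[40,10,-14] → ·
    (5,4)@(11, 9): e=[44,2,-10] → ·
  covered (5 px):
    · · · · · · · · · ·
    · · · · · · · · · ·
    · · · · █ █ █ · · ·
    · · · · █ █ · · · ·
    · · · · · · · · · ·
    · · · · · · · · · ·
    · · · · · · · · · ·

Answer: [[7,0],[8,0],[8,1]]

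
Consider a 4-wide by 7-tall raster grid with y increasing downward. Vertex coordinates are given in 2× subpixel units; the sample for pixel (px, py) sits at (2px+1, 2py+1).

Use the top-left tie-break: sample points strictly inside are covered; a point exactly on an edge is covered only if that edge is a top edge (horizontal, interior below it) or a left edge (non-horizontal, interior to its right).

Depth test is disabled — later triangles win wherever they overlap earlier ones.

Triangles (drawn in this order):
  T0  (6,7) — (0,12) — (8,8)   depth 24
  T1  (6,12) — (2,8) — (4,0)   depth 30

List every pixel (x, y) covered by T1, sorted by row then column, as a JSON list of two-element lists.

T0:
  2·area = 16  (B↔C swapped to make it positive)
  edge (6, 7)→(8, 8): d=(2,1) right/bottom  bias=-1
  edge (8, 8)→(0, 12): d=(-8,4) right/bottom  bias=-1
  edge (0, 12)→(6, 7): d=(6,-5) top-left  bias=+0
    (2,4)@(5, 9): e=[5,4,7] → #
    (3,4)@(7, 9): e=[3,-4,17] → ·
    (2,5)@(5, 11): e=[9,-12,19] → ·
  covered (1 px):
    · · · ·
    · · · ·
    · · · ·
    · · · ·
    · · # ·
    · · · ·
    · · · ·
T1:
  2·area = 40
  edge (6, 12)→(2, 8): d=(-4,-4) top-left  bias=+0
  edge (2, 8)→(4, 0): d=(2,-8) top-left  bias=+0
  edge (4, 0)→(6, 12): d=(2,12) right/bottom  bias=-1
    (1,2)@(3, 5): e=[16,2,22] → #
    (2,2)@(5, 5): e=[24,18,-2] → ·
    (0,3)@(1, 7): e=[0,-10,50] → ·  [on edge]
    (1,3)@(3, 7): e=[8,6,26] → #
    (2,3)@(5, 7): e=[16,22,2] → #
    (3,3)@(7, 7): e=[24,38,-22] → ·
    (1,4)@(3, 9): e=[0,10,30] → #  [on edge]
    (3,4)@(7, 9): e=[16,42,-18] → ·
    (1,5)@(3, 11): e=[-8,14,34] → ·
    (2,5)@(5, 11): e=[0,30,10] → #  [on edge]
    (3,5)@(7, 11): e=[8,46,-14] → ·
    (2,6)@(5, 13): e=[-8,34,14] → ·
    (3,6)@(7, 13): e=[0,50,-10] → ·  [on edge]
  covered (6 px):
    · · · ·
    · · · ·
    · # · ·
    · # # ·
    · # # ·
    · · # ·
    · · · ·

Answer: [[1,2],[1,3],[2,3],[1,4],[2,4],[2,5]]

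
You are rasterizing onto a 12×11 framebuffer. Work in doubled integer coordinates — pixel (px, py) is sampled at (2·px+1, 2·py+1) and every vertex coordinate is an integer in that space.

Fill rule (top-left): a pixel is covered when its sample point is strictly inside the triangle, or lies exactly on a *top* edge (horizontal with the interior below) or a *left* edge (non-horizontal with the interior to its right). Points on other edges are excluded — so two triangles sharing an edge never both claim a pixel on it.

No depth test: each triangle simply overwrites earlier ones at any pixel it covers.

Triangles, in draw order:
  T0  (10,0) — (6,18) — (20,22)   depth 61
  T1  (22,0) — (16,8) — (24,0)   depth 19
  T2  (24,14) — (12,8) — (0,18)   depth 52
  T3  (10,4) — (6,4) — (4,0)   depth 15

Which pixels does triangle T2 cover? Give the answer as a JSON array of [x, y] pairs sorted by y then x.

T0:
  2·area = 268  (B↔C swapped to make it positive)
  edge (10, 0)→(20, 22): d=(10,22) right/bottom  bias=-1
  edge (20, 22)→(6, 18): d=(-14,-4) top-left  bias=+0
  edge (6, 18)→(10, 0): d=(4,-18) top-left  bias=+0
    (5,1)@(11, 3): e=[8,230,30] → #
    (6,1)@(13, 3): e=[-36,238,66] → ·
    (4,2)@(9, 5): e=[72,194,2] → #
    (6,2)@(13, 5): e=[-16,210,74] → ·
    (4,3)@(9, 7): e=[92,166,10] → #
    (6,3)@(13, 7): e=[4,182,82] → #
    (7,3)@(15, 7): e=[-40,190,118] → ·
    (4,4)@(9, 9): e=[112,138,18] → #
    (7,4)@(15, 9): e=[-20,162,126] → ·
    (4,5)@(9, 11): e=[132,110,26] → #
    (7,5)@(15, 11): e=[0,134,134] → ·  [on edge]
    (4,6)@(9, 13): e=[152,82,34] → #
  covered (33 px):
    · · · · · · · · · · · ·
    · · · · · # · · · · · ·
    · · · · # # · · · · · ·
    · · · · # # # · · · · ·
    · · · · # # # · · · · ·
    · · · · # # # · · · · ·
    · · · · # # # # · · · ·
    · · · # # # # # · · · ·
    · · · # # # # # # · · ·
    · · · · · # # # # · · ·
    · · · · · · · · # # · ·
T1:
  2·area = 16  (B↔C swapped to make it positive)
  edge (22, 0)→(24, 0): d=(2,0) top-left  bias=+0
  edge (24, 0)→(16, 8): d=(-8,8) right/bottom  bias=-1
  edge (16, 8)→(22, 0): d=(6,-8) top-left  bias=+0
    (11,0)@(23, 1): e=[2,0,14] → ·  [on edge]
    (10,1)@(21, 3): e=[6,0,10] → ·  [on edge]
    (9,2)@(19, 5): e=[10,0,6] → ·  [on edge]
    (8,3)@(17, 7): e=[14,0,2] → ·  [on edge]
    (7,4)@(15, 9): e=[18,0,-2] → ·  [on edge]
    (6,5)@(13, 11): e=[22,0,-6] → ·  [on edge]
    (5,6)@(11, 13): e=[26,0,-10] → ·  [on edge]
    (4,7)@(9, 15): e=[30,0,-14] → ·  [on edge]
    (3,8)@(7, 17): e=[34,0,-18] → ·  [on edge]
    (2,9)@(5, 19): e=[38,0,-22] → ·  [on edge]
    (1,10)@(3, 21): e=[42,0,-26] → ·  [on edge]
  covered (0 px):
    · · · · · · · · · · · ·
    · · · · · · · · · · · ·
    · · · · · · · · · · · ·
    · · · · · · · · · · · ·
    · · · · · · · · · · · ·
    · · · · · · · · · · · ·
    · · · · · · · · · · · ·
    · · · · · · · · · · · ·
    · · · · · · · · · · · ·
    · · · · · · · · · · · ·
    · · · · · · · · · · · ·
T2:
  2·area = 192  (B↔C swapped to make it positive)
  edge (24, 14)→(0, 18): d=(-24,4) right/bottom  bias=-1
  edge (0, 18)→(12, 8): d=(12,-10) top-left  bias=+0
  edge (12, 8)→(24, 14): d=(12,6) right/bottom  bias=-1
    (5,4)@(11, 9): e=[172,2,18] → #
    (6,4)@(13, 9): e=[164,22,6] → #
    (7,4)@(15, 9): e=[156,42,-6] → ·
    (4,5)@(9, 11): e=[132,6,54] → #
    (7,5)@(15, 11): e=[108,66,18] → #
    (8,5)@(17, 11): e=[100,86,6] → #
    (9,5)@(19, 11): e=[92,106,-6] → ·
    (3,6)@(7, 13): e=[92,10,90] → #
    (9,6)@(19, 13): e=[44,130,18] → #
    (10,6)@(21, 13): e=[36,150,6] → #
    (11,6)@(23, 13): e=[28,170,-6] → ·
    (2,7)@(5, 15): e=[52,14,126] → #
  covered (24 px):
    · · · · · · · · · · · ·
    · · · · · · · · · · · ·
    · · · · · · · · · · · ·
    · · · · · · · · · · · ·
    · · · · · # # · · · · ·
    · · · · # # # # # · · ·
    · · · # # # # # # # # ·
    · · # # # # # # # · · ·
    · # # · · · · · · · · ·
    · · · · · · · · · · · ·
    · · · · · · · · · · · ·
T3:
  2·area = 16
  edge (10, 4)→(6, 4): d=(-4,0) right/bottom  bias=-1
  edge (6, 4)→(4, 0): d=(-2,-4) top-left  bias=+0
  edge (4, 0)→(10, 4): d=(6,4) right/bottom  bias=-1
    (2,0)@(5, 1): e=[12,2,2] → #
    (3,0)@(7, 1): e=[12,10,-6] → ·
    (2,1)@(5, 3): e=[4,-2,14] → ·
    (3,1)@(7, 3): e=[4,6,6] → #
    (4,1)@(9, 3): e=[4,14,-2] → ·
    (3,2)@(7, 5): e=[-4,2,18] → ·
  covered (2 px):
    · · # · · · · · · · · ·
    · · · # · · · · · · · ·
    · · · · · · · · · · · ·
    · · · · · · · · · · · ·
    · · · · · · · · · · · ·
    · · · · · · · · · · · ·
    · · · · · · · · · · · ·
    · · · · · · · · · · · ·
    · · · · · · · · · · · ·
    · · · · · · · · · · · ·
    · · · · · · · · · · · ·

Answer: [[5,4],[6,4],[4,5],[5,5],[6,5],[7,5],[8,5],[3,6],[4,6],[5,6],[6,6],[7,6],[8,6],[9,6],[10,6],[2,7],[3,7],[4,7],[5,7],[6,7],[7,7],[8,7],[1,8],[2,8]]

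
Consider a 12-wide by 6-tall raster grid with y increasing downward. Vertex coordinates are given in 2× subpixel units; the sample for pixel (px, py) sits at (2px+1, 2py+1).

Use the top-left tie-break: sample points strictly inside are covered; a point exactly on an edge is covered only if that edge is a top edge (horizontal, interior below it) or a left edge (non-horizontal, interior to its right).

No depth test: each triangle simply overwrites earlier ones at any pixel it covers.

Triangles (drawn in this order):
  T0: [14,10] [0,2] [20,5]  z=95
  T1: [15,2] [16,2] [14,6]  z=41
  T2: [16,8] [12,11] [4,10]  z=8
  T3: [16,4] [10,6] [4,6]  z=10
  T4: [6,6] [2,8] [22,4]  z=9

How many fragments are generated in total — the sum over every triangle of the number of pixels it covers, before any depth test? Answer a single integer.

T0:
  2·area = 118
  edge (14, 10)→(0, 2): d=(-14,-8) top-left  bias=+0
  edge (0, 2)→(20, 5): d=(20,3) right/bottom  bias=-1
  edge (20, 5)→(14, 10): d=(-6,5) right/bottom  bias=-1
    (1,1)@(3, 3): e=[10,11,97] → X
    (2,1)@(5, 3): e=[26,5,87] → X
    (3,1)@(7, 3): e=[42,-1,77] → .
    (1,2)@(3, 5): e=[-18,51,85] → .
    (2,2)@(5, 5): e=[-2,45,75] → .
    (3,2)@(7, 5): e=[14,39,65] → X
    (4,2)@(9, 5): e=[30,33,55] → X
    (5,2)@(11, 5): e=[46,27,45] → X
    (6,2)@(13, 5): e=[62,21,35] → X
    (7,2)@(15, 5): e=[78,15,25] → X
    (8,2)@(17, 5): e=[94,9,15] → X
    (9,2)@(19, 5): e=[110,3,5] → X
  covered (16 px):
    . . . . . . . . . . . .
    . X X . . . . . . . . .
    . . . X X X X X X X . .
    . . . . X X X X X . . .
    . . . . . . X X . . . .
    . . . . . . . . . . . .
T1:
  2·area = 4
  edge (15, 2)→(16, 2): d=(1,0) top-left  bias=+0
  edge (16, 2)→(14, 6): d=(-2,4) right/bottom  bias=-1
  edge (14, 6)→(15, 2): d=(1,-4) top-left  bias=+0
    (7,1)@(15, 3): e=[1,2,1] → X
    (8,1)@(17, 3): e=[1,-6,9] → .
    (7,2)@(15, 5): e=[3,-2,3] → .
  covered (1 px):
    . . . . . . . . . . . .
    . . . . . . . X . . . .
    . . . . . . . . . . . .
    . . . . . . . . . . . .
    . . . . . . . . . . . .
    . . . . . . . . . . . .
T2:
  2·area = 28
  edge (16, 8)→(12, 11): d=(-4,3) right/bottom  bias=-1
  edge (12, 11)→(4, 10): d=(-8,-1) top-left  bias=+0
  edge (4, 10)→(16, 8): d=(12,-2) top-left  bias=+0
    (5,4)@(11, 9): e=[11,15,2] → X
    (6,4)@(13, 9): e=[5,17,6] → X
    (7,4)@(15, 9): e=[-1,19,10] → .
    (5,5)@(11, 11): e=[3,-1,26] → .
    (6,5)@(13, 11): e=[-3,1,30] → .
  covered (2 px):
    . . . . . . . . . . . .
    . . . . . . . . . . . .
    . . . . . . . . . . . .
    . . . . . . . . . . . .
    . . . . . X X . . . . .
    . . . . . . . . . . . .
T3:
  2·area = 12
  edge (16, 4)→(10, 6): d=(-6,2) right/bottom  bias=-1
  edge (10, 6)→(4, 6): d=(-6,0) right/bottom  bias=-1
  edge (4, 6)→(16, 4): d=(12,-2) top-left  bias=+0
    (9,1)@(19, 3): e=[0,18,-6] → .  [on edge]
    (5,2)@(11, 5): e=[4,6,2] → X
    (6,2)@(13, 5): e=[0,6,6] → .  [on edge]
    (3,3)@(7, 7): e=[0,-6,18] → .  [on edge]
    (5,3)@(11, 7): e=[-8,-6,26] → .
    (0,4)@(1, 9): e=[0,-18,30] → .  [on edge]
  covered (1 px):
    . . . . . . . . . . . .
    . . . . . . . . . . . .
    . . . . . X . . . . . .
    . . . . . . . . . . . .
    . . . . . . . . . . . .
    . . . . . . . . . . . .
T4:
  2·area = 24  (B↔C swapped to make it positive)
  edge (6, 6)→(22, 4): d=(16,-2) top-left  bias=+0
  edge (22, 4)→(2, 8): d=(-20,4) right/bottom  bias=-1
  edge (2, 8)→(6, 6): d=(4,-2) top-left  bias=+0
    (7,2)@(15, 5): e=[2,8,14] → X
    (8,2)@(17, 5): e=[6,0,18] → .  [on edge]
    (2,3)@(5, 7): e=[14,8,2] → X
    (3,3)@(7, 7): e=[18,0,6] → .  [on edge]
    (7,3)@(15, 7): e=[34,-32,22] → .
    (2,4)@(5, 9): e=[46,-32,10] → .
  covered (2 px):
    . . . . . . . . . . . .
    . . . . . . . . . . . .
    . . . . . . . X . . . .
    . . X . . . . . . . . .
    . . . . . . . . . . . .
    . . . . . . . . . . . .

Final: 22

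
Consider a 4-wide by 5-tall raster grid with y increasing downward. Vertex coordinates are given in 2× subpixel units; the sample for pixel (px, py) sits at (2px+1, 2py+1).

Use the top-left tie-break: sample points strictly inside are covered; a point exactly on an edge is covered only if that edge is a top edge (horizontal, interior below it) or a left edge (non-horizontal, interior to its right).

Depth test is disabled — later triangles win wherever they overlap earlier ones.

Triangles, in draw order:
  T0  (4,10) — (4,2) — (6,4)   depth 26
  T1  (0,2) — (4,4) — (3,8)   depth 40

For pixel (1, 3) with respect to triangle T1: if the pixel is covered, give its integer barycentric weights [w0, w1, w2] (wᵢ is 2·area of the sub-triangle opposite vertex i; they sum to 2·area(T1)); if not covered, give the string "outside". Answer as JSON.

T0:
  2·area = 16
  edge (4, 10)→(4, 2): d=(0,-8) top-left  bias=+0
  edge (4, 2)→(6, 4): d=(2,2) right/bottom  bias=-1
  edge (6, 4)→(4, 10): d=(-2,6) right/bottom  bias=-1
    (1,0)@(3, 1): e=[-8,0,24] → .  [on edge]
    (3,0)@(7, 1): e=[24,-8,0] → .  [on edge]
    (2,1)@(5, 3): e=[8,0,8] → .  [on edge]
    (2,2)@(5, 5): e=[8,4,4] → X
    (3,2)@(7, 5): e=[24,0,-8] → .  [on edge]
    (2,3)@(5, 7): e=[8,8,0] → .  [on edge]
  covered (1 px):
    . . . .
    . . . .
    . . X .
    . . . .
    . . . .
T1:
  2·area = 18
  edge (0, 2)→(4, 4): d=(4,2) right/bottom  bias=-1
  edge (4, 4)→(3, 8): d=(-1,4) right/bottom  bias=-1
  edge (3, 8)→(0, 2): d=(-3,-6) top-left  bias=+0
    (0,1)@(1, 3): e=[2,13,3] → X
    (1,1)@(3, 3): e=[-2,5,15] → .
    (0,2)@(1, 5): e=[10,11,-3] → .
    (1,2)@(3, 5): e=[6,3,9] → X
    (2,2)@(5, 5): e=[2,-5,21] → .
    (1,3)@(3, 7): e=[14,1,3] → X
    (2,3)@(5, 7): e=[10,-7,15] → .
    (1,4)@(3, 9): e=[22,-1,-3] → .
  covered (3 px):
    . . . .
    X . . .
    . X . .
    . X . .
    . . . .

Result: [1,3,14]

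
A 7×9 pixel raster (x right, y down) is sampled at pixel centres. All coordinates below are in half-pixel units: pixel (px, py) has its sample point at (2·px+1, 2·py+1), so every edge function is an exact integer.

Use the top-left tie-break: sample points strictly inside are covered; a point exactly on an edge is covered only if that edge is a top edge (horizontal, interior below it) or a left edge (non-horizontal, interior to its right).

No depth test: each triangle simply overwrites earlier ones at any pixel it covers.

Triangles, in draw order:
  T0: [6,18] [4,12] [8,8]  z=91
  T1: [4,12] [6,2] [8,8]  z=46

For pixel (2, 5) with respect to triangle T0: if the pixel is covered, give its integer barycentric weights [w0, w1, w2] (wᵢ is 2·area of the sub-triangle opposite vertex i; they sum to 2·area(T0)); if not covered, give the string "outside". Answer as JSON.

T0:
  2·area = 32
  edge (6, 18)→(4, 12): d=(-2,-6) top-left  bias=+0
  edge (4, 12)→(8, 8): d=(4,-4) top-left  bias=+0
  edge (8, 8)→(6, 18): d=(-2,10) right/bottom  bias=-1
    (0,1)@(1, 3): e=[0,-48,80] → .  [on edge]
    (4,1)@(9, 3): e=[48,-16,0] → .  [on edge]
    (6,1)@(13, 3): e=[72,0,-40] → .  [on edge]
    (5,2)@(11, 5): e=[56,0,-24] → .  [on edge]
    (4,3)@(9, 7): e=[40,0,-8] → .  [on edge]
    (1,4)@(3, 9): e=[0,-16,48] → .  [on edge]
    (3,4)@(7, 9): e=[24,0,8] → X  [on edge]
    (4,4)@(9, 9): e=[36,8,-12] → .
    (2,5)@(5, 11): e=[8,0,24] → X  [on edge]
    (4,5)@(9, 11): e=[32,16,-16] → .
    (1,6)@(3, 13): e=[-8,0,40] → .  [on edge]
    (2,6)@(5, 13): e=[4,8,20] → X
    (3,6)@(7, 13): e=[16,16,0] → .  [on edge]
    (0,7)@(1, 15): e=[-24,0,56] → .  [on edge]
    (2,7)@(5, 15): e=[0,16,16] → X  [on edge]
  covered (5 px):
    . . . . . . .
    . . . . . . .
    . . . . . . .
    . . . . . . .
    . . . X . . .
    . . X X . . .
    . . X . . . .
    . . X . . . .
    . . . . . . .
T1:
  2·area = 32
  edge (4, 12)→(6, 2): d=(2,-10) top-left  bias=+0
  edge (6, 2)→(8, 8): d=(2,6) right/bottom  bias=-1
  edge (8, 8)→(4, 12): d=(-4,4) right/bottom  bias=-1
    (6,1)@(13, 3): e=[72,-40,0] → .  [on edge]
    (3,2)@(7, 5): e=[16,0,16] → .  [on edge]
    (5,2)@(11, 5): e=[56,-24,0] → .  [on edge]
    (2,3)@(5, 7): e=[0,16,16] → X  [on edge]
    (3,3)@(7, 7): e=[20,4,8] → X
    (4,3)@(9, 7): e=[40,-8,0] → .  [on edge]
    (2,4)@(5, 9): e=[4,20,8] → X
    (3,4)@(7, 9): e=[24,8,0] → .  [on edge]
    (2,5)@(5, 11): e=[8,24,0] → .  [on edge]
    (4,5)@(9, 11): e=[48,0,-16] → .  [on edge]
    (1,6)@(3, 13): e=[-8,40,0] → .  [on edge]
    (0,7)@(1, 15): e=[-24,56,0] → .  [on edge]
    (1,8)@(3, 17): e=[0,48,-16] → .  [on edge]
    (5,8)@(11, 17): e=[80,0,-48] → .  [on edge]
  covered (3 px):
    . . . . . . .
    . . . . . . .
    . . . . . . .
    . . X X . . .
    . . X . . . .
    . . . . . . .
    . . . . . . .
    . . . . . . .
    . . . . . . .

Answer: [0,24,8]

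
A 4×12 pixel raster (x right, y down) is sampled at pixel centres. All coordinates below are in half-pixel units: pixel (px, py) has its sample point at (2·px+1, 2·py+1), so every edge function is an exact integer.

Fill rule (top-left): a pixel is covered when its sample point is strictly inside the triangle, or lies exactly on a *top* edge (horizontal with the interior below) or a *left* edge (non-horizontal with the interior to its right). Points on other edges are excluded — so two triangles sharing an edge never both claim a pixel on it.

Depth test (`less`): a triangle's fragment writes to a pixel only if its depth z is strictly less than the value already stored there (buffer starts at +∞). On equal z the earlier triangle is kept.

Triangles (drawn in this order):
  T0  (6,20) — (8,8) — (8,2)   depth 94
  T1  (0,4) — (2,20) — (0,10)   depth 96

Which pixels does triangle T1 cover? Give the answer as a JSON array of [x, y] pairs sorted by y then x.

T0:
  2·area = 12  (B↔C swapped to make it positive)
  edge (6, 20)→(8, 2): d=(2,-18) top-left  bias=+0
  edge (8, 2)→(8, 8): d=(0,6) right/bottom  bias=-1
  edge (8, 8)→(6, 20): d=(-2,12) right/bottom  bias=-1
    (3,5)@(7, 11): e=[0,6,6] → X  [on edge]
    (3,6)@(7, 13): e=[4,6,2] → X
    (3,7)@(7, 15): e=[8,6,-2] → .
  covered (2 px):
    . . . .
    . . . .
    . . . .
    . . . .
    . . . .
    . . . X
    . . . X
    . . . .
    . . . .
    . . . .
    . . . .
    . . . .
T1:
  2·area = 12
  edge (0, 4)→(2, 20): d=(2,16) right/bottom  bias=-1
  edge (2, 20)→(0, 10): d=(-2,-10) top-left  bias=+0
  edge (0, 10)→(0, 4): d=(0,-6) top-left  bias=+0
    (0,6)@(1, 13): e=[2,4,6] → X
    (1,6)@(3, 13): e=[-30,24,18] → .
    (0,7)@(1, 15): e=[6,0,6] → X  [on edge]
    (1,7)@(3, 15): e=[-26,20,18] → .
    (0,8)@(1, 17): e=[10,-4,6] → .
  covered (2 px):
    . . . .
    . . . .
    . . . .
    . . . .
    . . . .
    . . . .
    X . . .
    X . . .
    . . . .
    . . . .
    . . . .
    . . . .

Final: [[0,6],[0,7]]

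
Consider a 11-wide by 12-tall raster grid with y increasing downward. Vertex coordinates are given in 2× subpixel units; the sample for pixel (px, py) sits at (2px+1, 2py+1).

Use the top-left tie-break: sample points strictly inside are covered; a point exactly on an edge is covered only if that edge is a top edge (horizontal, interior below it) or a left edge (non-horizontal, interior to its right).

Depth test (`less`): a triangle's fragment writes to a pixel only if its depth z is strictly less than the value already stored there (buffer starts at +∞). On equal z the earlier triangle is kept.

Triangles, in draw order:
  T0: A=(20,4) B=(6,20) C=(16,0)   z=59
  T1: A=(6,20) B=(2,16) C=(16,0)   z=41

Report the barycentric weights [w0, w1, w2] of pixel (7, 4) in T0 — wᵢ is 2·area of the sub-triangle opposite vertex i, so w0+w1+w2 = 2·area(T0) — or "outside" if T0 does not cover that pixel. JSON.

T0:
  2·area = 120
  edge (20, 4)→(6, 20): d=(-14,16) right/bottom  bias=-1
  edge (6, 20)→(16, 0): d=(10,-20) top-left  bias=+0
  edge (16, 0)→(20, 4): d=(4,4) right/bottom  bias=-1
    (8,0)@(17, 1): e=[90,30,0] → ·  [on edge]
    (7,1)@(15, 3): e=[94,10,16] → █
    (8,1)@(17, 3): e=[62,50,8] → █
    (9,1)@(19, 3): e=[30,90,0] → ·  [on edge]
    (7,2)@(15, 5): e=[66,30,24] → █
    (9,2)@(19, 5): e=[2,110,8] → █
    (10,2)@(21, 5): e=[-30,150,0] → ·  [on edge]
    (6,3)@(13, 7): e=[70,10,40] → █
    (9,3)@(19, 7): e=[-26,130,16] → ·
    (6,4)@(13, 9): e=[42,30,48] → █
    (8,4)@(17, 9): e=[-22,110,32] → ·
    (5,5)@(11, 11): e=[46,10,64] → █
  covered (14 px):
    · · · · · · · · · · ·
    · · · · · · · █ █ · ·
    · · · · · · · █ █ █ ·
    · · · · · · █ █ █ · ·
    · · · · · · █ █ · · ·
    · · · · · █ █ · · · ·
    · · · · · █ · · · · ·
    · · · · █ · · · · · ·
    · · · · · · · · · · ·
    · · · · · · · · · · ·
    · · · · · · · · · · ·
    · · · · · · · · · · ·
T1:
  2·area = 120
  edge (6, 20)→(2, 16): d=(-4,-4) top-left  bias=+0
  edge (2, 16)→(16, 0): d=(14,-16) top-left  bias=+0
  edge (16, 0)→(6, 20): d=(-10,20) right/bottom  bias=-1
    (6,2)@(13, 5): e=[88,22,10] → █
    (7,2)@(15, 5): e=[96,54,-30] → ·
    (5,3)@(11, 7): e=[72,18,30] → █
    (6,3)@(13, 7): e=[80,50,-10] → ·
    (4,4)@(9, 9): e=[56,14,50] → █
    (6,4)@(13, 9): e=[72,78,-30] → ·
    (3,5)@(7, 11): e=[40,10,70] → █
    (5,5)@(11, 11): e=[56,74,-10] → ·
    (2,6)@(5, 13): e=[24,6,90] → █
    (5,6)@(11, 13): e=[48,102,-30] → ·
    (0,7)@(1, 15): e=[0,-30,150] → ·  [on edge]
    (1,7)@(3, 15): e=[8,2,110] → █
    (1,8)@(3, 17): e=[0,30,90] → █  [on edge]
    (2,9)@(5, 19): e=[0,90,30] → █  [on edge]
    (3,10)@(7, 21): e=[0,150,-30] → ·  [on edge]
    (4,11)@(9, 23): e=[0,210,-90] → ·  [on edge]
  covered (16 px):
    · · · · · · · · · · ·
    · · · · · · · · · · ·
    · · · · · · █ · · · ·
    · · · · · █ · · · · ·
    · · · · █ █ · · · · ·
    · · · █ █ · · · · · ·
    · · █ █ █ · · · · · ·
    · █ █ █ · · · · · · ·
    · █ █ █ · · · · · · ·
    · · █ · · · · · · · ·
    · · · · · · · · · · ·
    · · · · · · · · · · ·

Answer: [70,40,10]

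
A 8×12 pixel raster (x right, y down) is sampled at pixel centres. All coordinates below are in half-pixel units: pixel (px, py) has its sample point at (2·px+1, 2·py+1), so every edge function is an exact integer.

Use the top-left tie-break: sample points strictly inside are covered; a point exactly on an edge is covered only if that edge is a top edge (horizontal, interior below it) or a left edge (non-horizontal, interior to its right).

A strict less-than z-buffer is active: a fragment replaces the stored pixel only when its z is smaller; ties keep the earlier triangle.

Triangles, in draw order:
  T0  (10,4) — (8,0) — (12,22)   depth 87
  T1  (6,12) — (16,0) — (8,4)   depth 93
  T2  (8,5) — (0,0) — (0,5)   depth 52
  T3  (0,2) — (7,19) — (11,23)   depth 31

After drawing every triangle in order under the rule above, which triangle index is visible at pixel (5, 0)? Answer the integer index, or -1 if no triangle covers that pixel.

T0:
  2·area = 28  (B↔C swapped to make it positive)
  edge (10, 4)→(12, 22): d=(2,18) right/bottom  bias=-1
  edge (12, 22)→(8, 0): d=(-4,-22) top-left  bias=+0
  edge (8, 0)→(10, 4): d=(2,4) right/bottom  bias=-1
    (4,1)@(9, 3): e=[16,10,2] → #
    (5,1)@(11, 3): e=[-20,54,-6] → ·
    (4,2)@(9, 5): e=[20,2,6] → #
    (5,2)@(11, 5): e=[-16,46,-2] → ·
    (4,3)@(9, 7): e=[24,-6,10] → ·
    (5,6)@(11, 13): e=[0,14,14] → ·  [on edge]
    (5,7)@(11, 15): e=[4,6,18] → #
    (6,7)@(13, 15): e=[-32,50,10] → ·
    (5,8)@(11, 17): e=[8,-2,22] → ·
  covered (3 px):
    · · · · · · · ·
    · · · · # · · ·
    · · · · # · · ·
    · · · · · · · ·
    · · · · · · · ·
    · · · · · · · ·
    · · · · · · · ·
    · · · · · # · ·
    · · · · · · · ·
    · · · · · · · ·
    · · · · · · · ·
    · · · · · · · ·
T1:
  2·area = 56  (B↔C swapped to make it positive)
  edge (6, 12)→(8, 4): d=(2,-8) top-left  bias=+0
  edge (8, 4)→(16, 0): d=(8,-4) top-left  bias=+0
  edge (16, 0)→(6, 12): d=(-10,12) right/bottom  bias=-1
    (7,0)@(15, 1): e=[50,4,2] → #
    (5,1)@(11, 3): e=[22,4,30] → #
    (6,1)@(13, 3): e=[38,12,6] → #
    (7,1)@(15, 3): e=[54,20,-18] → ·
    (4,2)@(9, 5): e=[10,12,34] → #
    (6,2)@(13, 5): e=[42,28,-14] → ·
    (4,3)@(9, 7): e=[14,28,14] → #
    (5,3)@(11, 7): e=[30,36,-10] → ·
    (3,4)@(7, 9): e=[2,36,18] → #
    (4,4)@(9, 9): e=[18,44,-6] → ·
    (3,5)@(7, 11): e=[6,52,-2] → ·
  covered (7 px):
    · · · · · · · #
    · · · · · # # ·
    · · · · # # · ·
    · · · · # · · ·
    · · · # · · · ·
    · · · · · · · ·
    · · · · · · · ·
    · · · · · · · ·
    · · · · · · · ·
    · · · · · · · ·
    · · · · · · · ·
    · · · · · · · ·
T2:
  2·area = 40  (B↔C swapped to make it positive)
  edge (8, 5)→(0, 5): d=(-8,0) right/bottom  bias=-1
  edge (0, 5)→(0, 0): d=(0,-5) top-left  bias=+0
  edge (0, 0)→(8, 5): d=(8,5) right/bottom  bias=-1
    (0,0)@(1, 1): e=[32,5,3] → #
    (1,0)@(3, 1): e=[32,15,-7] → ·
    (0,1)@(1, 3): e=[16,5,19] → #
    (1,1)@(3, 3): e=[16,15,9] → #
    (2,1)@(5, 3): e=[16,25,-1] → ·
    (0,2)@(1, 5): e=[0,5,35] → ·  [on edge]
    (1,2)@(3, 5): e=[0,15,25] → ·  [on edge]
    (2,2)@(5, 5): e=[0,25,15] → ·  [on edge]
    (3,2)@(7, 5): e=[0,35,5] → ·  [on edge]
    (4,2)@(9, 5): e=[0,45,-5] → ·  [on edge]
    (5,2)@(11, 5): e=[0,55,-15] → ·  [on edge]
    (6,2)@(13, 5): e=[0,65,-25] → ·  [on edge]
    (7,2)@(15, 5): e=[0,75,-35] → ·  [on edge]
  covered (3 px):
    # · · · · · · ·
    # # · · · · · ·
    · · · · · · · ·
    · · · · · · · ·
    · · · · · · · ·
    · · · · · · · ·
    · · · · · · · ·
    · · · · · · · ·
    · · · · · · · ·
    · · · · · · · ·
    · · · · · · · ·
    · · · · · · · ·
T3:
  2·area = 40  (B↔C swapped to make it positive)
  edge (0, 2)→(11, 23): d=(11,21) right/bottom  bias=-1
  edge (11, 23)→(7, 19): d=(-4,-4) top-left  bias=+0
  edge (7, 19)→(0, 2): d=(-7,-17) top-left  bias=+0
    (1,4)@(3, 9): e=[14,24,2] → #
    (2,4)@(5, 9): e=[-28,32,36] → ·
    (1,5)@(3, 11): e=[36,16,-12] → ·
    (0,6)@(1, 13): e=[100,0,-60] → ·  [on edge]
    (2,6)@(5, 13): e=[16,16,8] → #
    (3,6)@(7, 13): e=[-26,24,42] → ·
    (1,7)@(3, 15): e=[80,0,-40] → ·  [on edge]
    (2,7)@(5, 15): e=[38,8,-6] → ·
    (2,8)@(5, 17): e=[60,0,-20] → ·  [on edge]
    (3,8)@(7, 17): e=[18,8,14] → #
    (4,8)@(9, 17): e=[-24,16,48] → ·
    (3,9)@(7, 19): e=[40,0,0] → #  [on edge]
    (4,10)@(9, 21): e=[20,0,20] → #  [on edge]
    (5,11)@(11, 23): e=[0,0,40] → ·  [on edge]
  covered (5 px):
    · · · · · · · ·
    · · · · · · · ·
    · · · · · · · ·
    · · · · · · · ·
    · # · · · · · ·
    · · · · · · · ·
    · · # · · · · ·
    · · · · · · · ·
    · · · # · · · ·
    · · · # · · · ·
    · · · · # · · ·
    · · · · · · · ·

Z-buffer (winner per pixel, '.' = empty):
  2 . . . . . . 1
  2 2 . . 0 1 1 .
  . . . . 0 1 . .
  . . . . 1 . . .
  . 3 . 1 . . . .
  . . . . . . . .
  . . 3 . . . . .
  . . . . . 0 . .
  . . . 3 . . . .
  . . . 3 . . . .
  . . . . 3 . . .
  . . . . . . . .

Result: -1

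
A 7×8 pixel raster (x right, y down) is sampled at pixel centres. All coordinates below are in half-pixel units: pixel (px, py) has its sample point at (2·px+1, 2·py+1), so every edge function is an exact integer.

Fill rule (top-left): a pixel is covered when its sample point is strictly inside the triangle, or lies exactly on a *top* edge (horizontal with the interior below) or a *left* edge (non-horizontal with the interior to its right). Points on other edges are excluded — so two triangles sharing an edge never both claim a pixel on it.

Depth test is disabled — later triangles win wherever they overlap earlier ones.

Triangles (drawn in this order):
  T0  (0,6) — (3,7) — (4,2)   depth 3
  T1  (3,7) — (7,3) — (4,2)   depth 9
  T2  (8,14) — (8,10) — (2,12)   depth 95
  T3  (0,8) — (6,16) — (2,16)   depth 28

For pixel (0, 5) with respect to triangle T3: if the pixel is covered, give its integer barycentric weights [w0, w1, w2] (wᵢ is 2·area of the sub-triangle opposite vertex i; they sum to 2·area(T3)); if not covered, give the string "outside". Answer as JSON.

T0:
  2·area = 16  (B↔C swapped to make it positive)
  edge (0, 6)→(4, 2): d=(4,-4) top-left  bias=+0
  edge (4, 2)→(3, 7): d=(-1,5) right/bottom  bias=-1
  edge (3, 7)→(0, 6): d=(-3,-1) top-left  bias=+0
    (2,0)@(5, 1): e=[0,-4,20] → .  [on edge]
    (1,1)@(3, 3): e=[0,4,12] → X  [on edge]
    (2,1)@(5, 3): e=[8,-6,14] → .
    (0,2)@(1, 5): e=[0,12,4] → X  [on edge]
    (2,2)@(5, 5): e=[16,-8,8] → .
    (0,3)@(1, 7): e=[8,10,-2] → .
    (1,3)@(3, 7): e=[16,0,0] → .  [on edge]
    (4,4)@(9, 9): e=[48,-32,0] → .  [on edge]
  covered (3 px):
    . . . . . . .
    . X . . . . .
    X X . . . . .
    . . . . . . .
    . . . . . . .
    . . . . . . .
    . . . . . . .
    . . . . . . .
T1:
  2·area = 16  (B↔C swapped to make it positive)
  edge (3, 7)→(4, 2): d=(1,-5) top-left  bias=+0
  edge (4, 2)→(7, 3): d=(3,1) right/bottom  bias=-1
  edge (7, 3)→(3, 7): d=(-4,4) right/bottom  bias=-1
    (0,0)@(1, 1): e=[-16,0,32] → .  [on edge]
    (4,0)@(9, 1): e=[24,-8,0] → .  [on edge]
    (2,1)@(5, 3): e=[6,2,8] → X
    (3,1)@(7, 3): e=[16,0,0] → .  [on edge]
    (2,2)@(5, 5): e=[8,8,0] → .  [on edge]
    (6,2)@(13, 5): e=[48,0,-32] → .  [on edge]
    (1,3)@(3, 7): e=[0,16,0] → .  [on edge]
    (0,4)@(1, 9): e=[-8,24,0] → .  [on edge]
  covered (1 px):
    . . . . . . .
    . . X . . . .
    . . . . . . .
    . . . . . . .
    . . . . . . .
    . . . . . . .
    . . . . . . .
    . . . . . . .
T2:
  2·area = 24  (B↔C swapped to make it positive)
  edge (8, 14)→(2, 12): d=(-6,-2) top-left  bias=+0
  edge (2, 12)→(8, 10): d=(6,-2) top-left  bias=+0
  edge (8, 10)→(8, 14): d=(0,4) right/bottom  bias=-1
    (5,4)@(11, 9): e=[36,0,-12] → .  [on edge]
    (2,5)@(5, 11): e=[12,0,12] → X  [on edge]
    (3,5)@(7, 11): e=[16,4,4] → X
    (4,5)@(9, 11): e=[20,8,-4] → .
    (2,6)@(5, 13): e=[0,12,12] → X  [on edge]
    (4,6)@(9, 13): e=[8,20,-4] → .
    (2,7)@(5, 15): e=[-12,24,12] → .
    (3,7)@(7, 15): e=[-8,28,4] → .
    (5,7)@(11, 15): e=[0,36,-12] → .  [on edge]
  covered (4 px):
    . . . . . . .
    . . . . . . .
    . . . . . . .
    . . . . . . .
    . . . . . . .
    . . X X . . .
    . . X X . . .
    . . . . . . .
T3:
  2·area = 32
  edge (0, 8)→(6, 16): d=(6,8) right/bottom  bias=-1
  edge (6, 16)→(2, 16): d=(-4,0) right/bottom  bias=-1
  edge (2, 16)→(0, 8): d=(-2,-8) top-left  bias=+0
    (0,5)@(1, 11): e=[10,20,2] → X
    (1,5)@(3, 11): e=[-6,20,18] → .
    (0,6)@(1, 13): e=[22,12,-2] → .
    (1,6)@(3, 13): e=[6,12,14] → X
    (2,6)@(5, 13): e=[-10,12,30] → .
    (1,7)@(3, 15): e=[18,4,10] → X
    (2,7)@(5, 15): e=[2,4,26] → X
    (3,7)@(7, 15): e=[-14,4,42] → .
  covered (4 px):
    . . . . . . .
    . . . . . . .
    . . . . . . .
    . . . . . . .
    . . . . . . .
    X . . . . . .
    . X . . . . .
    . X X . . . .

Final: [20,2,10]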